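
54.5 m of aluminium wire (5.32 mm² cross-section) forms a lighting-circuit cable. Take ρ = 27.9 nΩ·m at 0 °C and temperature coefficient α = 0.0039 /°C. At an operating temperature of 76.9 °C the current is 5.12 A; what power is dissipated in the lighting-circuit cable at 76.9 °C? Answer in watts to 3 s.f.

9.74 W

ρ = 27.9 nΩ·m = 2.79×10^-8 Ω·m
A = 5.32 mm² = 5.320e-06 m²
R₍0₎ = ρL/A = (2.79×10^-8)(54.5)/(5.320e-06) = 0.2858 Ω
R₍76.9₎ = R₍0₎(1 + αΔT) = 0.2858 × (1 + 0.0039×76.9) = 0.3715 Ω
P = I²R = (5.12)² × 0.3715 = 9.74 W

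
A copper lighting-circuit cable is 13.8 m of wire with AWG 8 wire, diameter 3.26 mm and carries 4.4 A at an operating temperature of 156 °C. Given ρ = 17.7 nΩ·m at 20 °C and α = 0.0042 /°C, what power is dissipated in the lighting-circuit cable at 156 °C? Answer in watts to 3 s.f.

0.890 W

ρ = 17.7 nΩ·m = 1.77×10^-8 Ω·m
A = π(3.26/2 mm)² = π(1.6300e-03 m)² = 8.347e-06 m²
R₍20₎ = ρL/A = (1.77×10^-8)(13.8)/(8.347e-06) = 0.02926 Ω
R₍156₎ = R₍20₎(1 + αΔT) = 0.02926 × (1 + 0.0042×136) = 0.04598 Ω
P = I²R = (4.4)² × 0.04598 = 0.890 W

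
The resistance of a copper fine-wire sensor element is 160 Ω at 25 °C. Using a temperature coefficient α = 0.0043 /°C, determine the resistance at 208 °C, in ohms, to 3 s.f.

ΔT = 208 − 25 = 183 °C
R = R₀(1 + αΔT) = 160 × (1 + 0.0043×183) = 160 × 1.787 = 286 Ω

286 Ω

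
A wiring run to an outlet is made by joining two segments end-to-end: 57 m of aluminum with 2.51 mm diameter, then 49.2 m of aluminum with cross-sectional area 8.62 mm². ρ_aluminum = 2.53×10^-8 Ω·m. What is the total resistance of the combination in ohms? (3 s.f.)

Segment 1: A = π(d/2)² = π(1.2550e-03 m)² = 4.948e-06 m²
R₁ = ρL/A = (2.53×10^-8)(57)/(4.948e-06) = 0.2914 Ω
Segment 2: A = 8.62 mm² = 8.620e-06 m²
R₂ = (2.53×10^-8)(49.2)/(8.620e-06) = 0.1444 Ω
R = R₁ + R₂ = 0.436 Ω

0.436 Ω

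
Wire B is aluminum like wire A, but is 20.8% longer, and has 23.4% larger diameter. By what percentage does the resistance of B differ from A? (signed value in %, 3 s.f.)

R ∝ L/d², so R_B/R_A = (1 + 20.8/100) × (1 + 23.4/100)⁻²
= 1.208 × 0.6567 = 0.7933
(R_B − R_A)/R_A = 0.7933 − 1 = -20.7%

-20.7%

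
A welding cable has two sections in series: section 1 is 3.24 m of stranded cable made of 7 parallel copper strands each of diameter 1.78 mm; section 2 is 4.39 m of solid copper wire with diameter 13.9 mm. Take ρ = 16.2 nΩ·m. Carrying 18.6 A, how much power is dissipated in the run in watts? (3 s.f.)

ρ = 16.2 nΩ·m = 1.62×10^-8 Ω·m
Section 1: A_strand = π(8.9000e-04)² = 2.488e-06 m²; R₁ = ρL/(N·A_s) = (1.62×10^-8)(3.24)/(7×2.488e-06) = 0.003013 Ω
Section 2: A = π(d/2)² = π(6.9500e-03 m)² = 1.517e-04 m²
R₂ = (1.62×10^-8)(4.39)/(1.517e-04) = 4.687×10^-4 Ω
R = R₁ + R₂ = 0.003482 Ω
P = I²R = (18.6)² × 0.003482 = 1.20 W

1.20 W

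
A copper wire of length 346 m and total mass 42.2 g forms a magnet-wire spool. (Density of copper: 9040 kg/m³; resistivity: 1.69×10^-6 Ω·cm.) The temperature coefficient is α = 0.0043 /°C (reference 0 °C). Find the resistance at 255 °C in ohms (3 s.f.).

909 Ω

ρ = 1.69×10^-6 Ω·cm = 1.69×10^-8 Ω·m
A = m/(density·L) = 0.0422/(9040×346) = 1.3492e-08 m²
R = ρL/A = (1.69×10^-8)(346)/(1.3492e-08) = 433.4 Ω
R(255 °C) = 433.4 × (1 + 0.0043×255) = 909 Ω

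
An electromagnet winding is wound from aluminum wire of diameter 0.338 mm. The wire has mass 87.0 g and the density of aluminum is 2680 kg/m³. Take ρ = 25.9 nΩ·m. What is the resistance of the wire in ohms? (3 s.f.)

ρ = 25.9 nΩ·m = 2.59×10^-8 Ω·m
A = π(d/2)² = π(1.6900e-04 m)² = 8.9727e-08 m²
L = m/(density·A) = 0.087/(2680×8.9727e-08) = 361.8 m
R = ρL/A = (2.59×10^-8)(361.8)/(8.9727e-08) = 104 Ω

104 Ω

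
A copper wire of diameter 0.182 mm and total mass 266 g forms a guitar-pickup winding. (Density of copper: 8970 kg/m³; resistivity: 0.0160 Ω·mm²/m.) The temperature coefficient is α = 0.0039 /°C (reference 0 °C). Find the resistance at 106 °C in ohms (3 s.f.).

991 Ω

ρ = 0.0160 Ω·mm²/m = 1.60×10^-8 Ω·m
A = π(d/2)² = π(9.1000e-05 m)² = 2.6016e-08 m²
L = m/(density·A) = 0.266/(8970×2.6016e-08) = 1140 m
R = ρL/A = (1.60×10^-8)(1140)/(2.6016e-08) = 701 Ω
R(106 °C) = 701 × (1 + 0.0039×106) = 991 Ω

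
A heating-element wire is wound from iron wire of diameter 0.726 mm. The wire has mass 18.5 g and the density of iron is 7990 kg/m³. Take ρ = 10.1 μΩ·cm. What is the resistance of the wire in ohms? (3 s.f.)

1.36 Ω

ρ = 10.1 μΩ·cm = 1.01×10^-7 Ω·m
A = π(d/2)² = π(3.6300e-04 m)² = 4.1396e-07 m²
L = m/(density·A) = 0.0185/(7990×4.1396e-07) = 5.593 m
R = ρL/A = (1.01×10^-7)(5.593)/(4.1396e-07) = 1.36 Ω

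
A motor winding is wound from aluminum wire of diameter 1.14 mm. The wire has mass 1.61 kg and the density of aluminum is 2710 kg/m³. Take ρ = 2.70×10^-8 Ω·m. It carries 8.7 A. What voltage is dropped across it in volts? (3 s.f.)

134 V

A = π(d/2)² = π(5.7000e-04 m)² = 1.0207e-06 m²
L = m/(density·A) = 1.61/(2710×1.0207e-06) = 582 m
R = ρL/A = (2.70×10^-8)(582)/(1.0207e-06) = 15.4 Ω
V = IR = 8.7 × 15.4 = 134 V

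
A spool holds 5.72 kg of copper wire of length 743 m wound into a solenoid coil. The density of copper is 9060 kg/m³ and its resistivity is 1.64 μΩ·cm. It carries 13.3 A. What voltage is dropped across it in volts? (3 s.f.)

191 V

ρ = 1.64 μΩ·cm = 1.64×10^-8 Ω·m
A = m/(density·L) = 5.72/(9060×743) = 8.4973e-07 m²
R = ρL/A = (1.64×10^-8)(743)/(8.4973e-07) = 14.34 Ω
V = IR = 13.3 × 14.34 = 191 V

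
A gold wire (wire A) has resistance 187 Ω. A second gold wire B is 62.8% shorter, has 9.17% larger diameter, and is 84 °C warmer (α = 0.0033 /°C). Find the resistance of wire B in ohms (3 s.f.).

74.5 Ω

R ∝ ρL/d² with ρ ∝ (1+αΔT), so R_B/R_A = (1 − 62.8/100) × (1 + 9.17/100)⁻² × (1 + 0.0033×84)
= 0.372 × 0.8391 × 1.277 = 0.3987
R_B = 0.3987 × 187 = 74.5 Ω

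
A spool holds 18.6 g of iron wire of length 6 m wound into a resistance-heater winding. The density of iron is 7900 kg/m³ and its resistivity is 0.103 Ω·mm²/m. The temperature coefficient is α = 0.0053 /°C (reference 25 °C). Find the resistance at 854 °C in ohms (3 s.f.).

8.49 Ω

ρ = 0.103 Ω·mm²/m = 1.03×10^-7 Ω·m
A = m/(density·L) = 0.0186/(7900×6) = 3.9241e-07 m²
R = ρL/A = (1.03×10^-7)(6)/(3.9241e-07) = 1.575 Ω
R(854 °C) = 1.575 × (1 + 0.0053×829) = 8.49 Ω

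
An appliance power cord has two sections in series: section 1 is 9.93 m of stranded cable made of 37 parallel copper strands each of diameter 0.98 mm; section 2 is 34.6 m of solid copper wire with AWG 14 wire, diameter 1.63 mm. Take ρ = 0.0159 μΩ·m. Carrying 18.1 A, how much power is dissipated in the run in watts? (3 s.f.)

ρ = 0.0159 μΩ·m = 1.59×10^-8 Ω·m
Section 1: A_strand = π(4.9000e-04)² = 7.543e-07 m²; R₁ = ρL/(N·A_s) = (1.59×10^-8)(9.93)/(37×7.543e-07) = 0.005657 Ω
Section 2: A = π(1.63/2 mm)² = π(8.1500e-04 m)² = 2.087e-06 m²
R₂ = (1.59×10^-8)(34.6)/(2.087e-06) = 0.2636 Ω
R = R₁ + R₂ = 0.2693 Ω
P = I²R = (18.1)² × 0.2693 = 88.2 W

88.2 W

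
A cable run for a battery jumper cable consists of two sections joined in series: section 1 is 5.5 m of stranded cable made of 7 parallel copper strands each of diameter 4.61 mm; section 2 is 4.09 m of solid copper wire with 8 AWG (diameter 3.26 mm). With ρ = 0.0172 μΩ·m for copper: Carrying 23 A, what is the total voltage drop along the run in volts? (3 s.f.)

ρ = 0.0172 μΩ·m = 1.72×10^-8 Ω·m
Section 1: A_strand = π(2.3050e-03)² = 1.669e-05 m²; R₁ = ρL/(N·A_s) = (1.72×10^-8)(5.5)/(7×1.669e-05) = 8.097×10^-4 Ω
Section 2: A = π(3.26/2 mm)² = π(1.6300e-03 m)² = 8.347e-06 m²
R₂ = (1.72×10^-8)(4.09)/(8.347e-06) = 0.008428 Ω
R = R₁ + R₂ = 0.009238 Ω
V = IR = 23 × 0.009238 = 0.212 V

0.212 V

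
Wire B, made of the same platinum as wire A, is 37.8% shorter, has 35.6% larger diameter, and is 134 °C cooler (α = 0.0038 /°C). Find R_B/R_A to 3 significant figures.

0.166

R ∝ ρL/d² with ρ ∝ (1+αΔT), so R_B/R_A = (1 − 37.8/100) × (1 + 35.6/100)⁻² × (1 − 0.0038×134)
= 0.622 × 0.5438 × 0.4908 = 0.166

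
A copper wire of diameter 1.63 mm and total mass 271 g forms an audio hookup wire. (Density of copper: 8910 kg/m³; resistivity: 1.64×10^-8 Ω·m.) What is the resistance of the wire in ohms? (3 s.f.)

A = π(d/2)² = π(8.1500e-04 m)² = 2.0867e-06 m²
L = m/(density·A) = 0.271/(8910×2.0867e-06) = 14.58 m
R = ρL/A = (1.64×10^-8)(14.58)/(2.0867e-06) = 0.115 Ω

0.115 Ω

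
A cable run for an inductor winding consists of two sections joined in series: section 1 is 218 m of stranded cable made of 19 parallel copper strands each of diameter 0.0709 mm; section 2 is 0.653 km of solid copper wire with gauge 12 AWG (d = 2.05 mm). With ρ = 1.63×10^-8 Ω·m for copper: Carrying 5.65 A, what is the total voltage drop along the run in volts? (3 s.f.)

Section 1: A_strand = π(3.5450e-05)² = 3.948e-09 m²; R₁ = ρL/(N·A_s) = (1.63×10^-8)(218)/(19×3.948e-09) = 47.37 Ω
Section 2: A = π(2.05/2 mm)² = π(1.0250e-03 m)² = 3.301e-06 m²
R₂ = (1.63×10^-8)(653)/(3.301e-06) = 3.225 Ω
R = R₁ + R₂ = 50.6 Ω
V = IR = 5.65 × 50.6 = 286 V

286 V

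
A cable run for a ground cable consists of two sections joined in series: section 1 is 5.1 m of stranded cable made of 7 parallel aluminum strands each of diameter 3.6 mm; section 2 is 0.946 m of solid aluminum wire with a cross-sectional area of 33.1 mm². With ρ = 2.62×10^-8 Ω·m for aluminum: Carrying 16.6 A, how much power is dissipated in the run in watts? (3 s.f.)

0.723 W

Section 1: A_strand = π(1.8000e-03)² = 1.018e-05 m²; R₁ = ρL/(N·A_s) = (2.62×10^-8)(5.1)/(7×1.018e-05) = 0.001875 Ω
Section 2: A = 33.1 mm² = 3.310e-05 m²
R₂ = (2.62×10^-8)(0.946)/(3.310e-05) = 7.488×10^-4 Ω
R = R₁ + R₂ = 0.002624 Ω
P = I²R = (16.6)² × 0.002624 = 0.723 W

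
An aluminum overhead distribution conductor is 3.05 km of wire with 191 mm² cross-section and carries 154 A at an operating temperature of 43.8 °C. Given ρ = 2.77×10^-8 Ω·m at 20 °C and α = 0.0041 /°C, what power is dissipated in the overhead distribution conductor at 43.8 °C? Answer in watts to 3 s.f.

A = 191 mm² = 1.910e-04 m²
R₍20₎ = ρL/A = (2.77×10^-8)(3050)/(1.910e-04) = 0.4423 Ω
R₍43.8₎ = R₍20₎(1 + αΔT) = 0.4423 × (1 + 0.0041×23.8) = 0.4855 Ω
P = I²R = (154)² × 0.4855 = 11500 W

11500 W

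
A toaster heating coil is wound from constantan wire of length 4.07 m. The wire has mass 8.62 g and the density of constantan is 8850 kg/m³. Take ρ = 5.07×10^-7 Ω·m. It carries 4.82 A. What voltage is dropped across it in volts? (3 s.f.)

41.6 V

A = m/(density·L) = 0.00862/(8850×4.07) = 2.3931e-07 m²
R = ρL/A = (5.07×10^-7)(4.07)/(2.3931e-07) = 8.622 Ω
V = IR = 4.82 × 8.622 = 41.6 V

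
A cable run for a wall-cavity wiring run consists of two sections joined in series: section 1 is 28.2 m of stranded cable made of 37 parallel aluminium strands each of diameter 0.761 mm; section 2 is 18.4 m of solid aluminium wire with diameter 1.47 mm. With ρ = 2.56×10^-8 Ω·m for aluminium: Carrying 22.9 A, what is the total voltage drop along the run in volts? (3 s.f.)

7.34 V

Section 1: A_strand = π(3.8050e-04)² = 4.548e-07 m²; R₁ = ρL/(N·A_s) = (2.56×10^-8)(28.2)/(37×4.548e-07) = 0.0429 Ω
Section 2: A = π(d/2)² = π(7.3500e-04 m)² = 1.697e-06 m²
R₂ = (2.56×10^-8)(18.4)/(1.697e-06) = 0.2775 Ω
R = R₁ + R₂ = 0.3204 Ω
V = IR = 22.9 × 0.3204 = 7.34 V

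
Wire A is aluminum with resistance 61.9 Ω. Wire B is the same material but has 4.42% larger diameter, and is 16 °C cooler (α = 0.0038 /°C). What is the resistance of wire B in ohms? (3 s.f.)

R ∝ ρL/d² with ρ ∝ (1+αΔT), so R_B/R_A = (1 + 4.42/100)⁻² × (1 − 0.0038×16)
= 0.9171 × 0.9392 = 0.8614
R_B = 0.8614 × 61.9 = 53.3 Ω

53.3 Ω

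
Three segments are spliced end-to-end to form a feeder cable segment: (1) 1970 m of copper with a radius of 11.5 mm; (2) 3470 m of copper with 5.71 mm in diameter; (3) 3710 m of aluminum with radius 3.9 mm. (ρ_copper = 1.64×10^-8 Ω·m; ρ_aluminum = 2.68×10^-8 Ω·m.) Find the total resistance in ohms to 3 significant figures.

Seg 1: A = πr² = π(1.1500e-02 m)² = 4.155e-04 m²
R_1 = (1.64×10^-8)(1970)/(4.155e-04) = 0.07776 Ω
Seg 2: A = π(d/2)² = π(2.8550e-03 m)² = 2.561e-05 m²
R_2 = (1.64×10^-8)(3470)/(2.561e-05) = 2.222 Ω
Seg 3: A = πr² = π(3.9000e-03 m)² = 4.778e-05 m²
R_3 = (2.68×10^-8)(3710)/(4.778e-05) = 2.081 Ω
R_total = R_1 + R_2 + R_3 = 4.38 Ω

4.38 Ω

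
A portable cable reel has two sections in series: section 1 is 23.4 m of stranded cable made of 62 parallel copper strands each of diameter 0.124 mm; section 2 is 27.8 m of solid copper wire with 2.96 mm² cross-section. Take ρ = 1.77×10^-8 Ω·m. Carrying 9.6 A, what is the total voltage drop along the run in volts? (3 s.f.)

Section 1: A_strand = π(6.2000e-05)² = 1.208e-08 m²; R₁ = ρL/(N·A_s) = (1.77×10^-8)(23.4)/(62×1.208e-08) = 0.5532 Ω
Section 2: A = 2.96 mm² = 2.960e-06 m²
R₂ = (1.77×10^-8)(27.8)/(2.960e-06) = 0.1662 Ω
R = R₁ + R₂ = 0.7194 Ω
V = IR = 9.6 × 0.7194 = 6.91 V

6.91 V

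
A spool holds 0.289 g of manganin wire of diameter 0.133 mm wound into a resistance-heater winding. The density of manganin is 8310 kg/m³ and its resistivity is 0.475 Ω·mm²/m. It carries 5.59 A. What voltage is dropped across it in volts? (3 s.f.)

ρ = 0.475 Ω·mm²/m = 4.75×10^-7 Ω·m
A = π(d/2)² = π(6.6500e-05 m)² = 1.3893e-08 m²
L = m/(density·A) = 2.890×10^-4/(8310×1.3893e-08) = 2.503 m
R = ρL/A = (4.75×10^-7)(2.503)/(1.3893e-08) = 85.59 Ω
V = IR = 5.59 × 85.59 = 478 V

478 V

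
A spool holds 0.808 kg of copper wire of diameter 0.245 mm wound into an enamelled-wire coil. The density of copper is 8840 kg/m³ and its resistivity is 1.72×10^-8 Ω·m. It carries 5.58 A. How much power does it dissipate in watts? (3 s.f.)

22000 W

A = π(d/2)² = π(1.2250e-04 m)² = 4.7144e-08 m²
L = m/(density·A) = 0.808/(8840×4.7144e-08) = 1939 m
R = ρL/A = (1.72×10^-8)(1939)/(4.7144e-08) = 707.4 Ω
P = I²R = (5.58)² × 707.4 = 22000 W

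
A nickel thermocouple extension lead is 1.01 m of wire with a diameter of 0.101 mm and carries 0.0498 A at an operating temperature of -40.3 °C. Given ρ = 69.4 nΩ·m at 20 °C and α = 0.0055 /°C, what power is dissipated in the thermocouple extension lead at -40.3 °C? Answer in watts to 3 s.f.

ρ = 69.4 nΩ·m = 6.94×10^-8 Ω·m
A = π(d/2)² = π(5.0500e-05 m)² = 8.012e-09 m²
R₍20₎ = ρL/A = (6.94×10^-8)(1.01)/(8.012e-09) = 8.749 Ω
R₍-40.3₎ = R₍20₎(1 + αΔT) = 8.749 × (1 + 0.0055×-60.3) = 5.847 Ω
P = I²R = (0.0498)² × 5.847 = 0.0145 W

0.0145 W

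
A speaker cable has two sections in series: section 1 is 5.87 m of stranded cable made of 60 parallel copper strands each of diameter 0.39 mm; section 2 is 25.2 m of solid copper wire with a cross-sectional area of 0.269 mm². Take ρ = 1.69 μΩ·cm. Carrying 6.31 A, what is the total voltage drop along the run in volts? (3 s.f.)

ρ = 1.69 μΩ·cm = 1.69×10^-8 Ω·m
Section 1: A_strand = π(1.9500e-04)² = 1.195e-07 m²; R₁ = ρL/(N·A_s) = (1.69×10^-8)(5.87)/(60×1.195e-07) = 0.01384 Ω
Section 2: A = 0.269 mm² = 2.690e-07 m²
R₂ = (1.69×10^-8)(25.2)/(2.690e-07) = 1.583 Ω
R = R₁ + R₂ = 1.597 Ω
V = IR = 6.31 × 1.597 = 10.1 V

10.1 V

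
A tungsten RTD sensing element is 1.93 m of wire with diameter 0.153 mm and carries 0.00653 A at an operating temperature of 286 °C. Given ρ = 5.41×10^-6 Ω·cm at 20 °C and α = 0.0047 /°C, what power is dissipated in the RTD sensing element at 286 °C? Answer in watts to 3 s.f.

ρ = 5.41×10^-6 Ω·cm = 5.41×10^-8 Ω·m
A = π(d/2)² = π(7.6500e-05 m)² = 1.839e-08 m²
R₍20₎ = ρL/A = (5.41×10^-8)(1.93)/(1.839e-08) = 5.679 Ω
R₍286₎ = R₍20₎(1 + αΔT) = 5.679 × (1 + 0.0047×266) = 12.78 Ω
P = I²R = (0.00653)² × 12.78 = 5.45×10^-4 W

5.45×10^-4 W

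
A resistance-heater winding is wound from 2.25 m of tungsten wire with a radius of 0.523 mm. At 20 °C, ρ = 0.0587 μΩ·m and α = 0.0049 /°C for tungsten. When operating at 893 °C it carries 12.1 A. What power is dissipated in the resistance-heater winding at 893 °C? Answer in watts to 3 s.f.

ρ = 0.0587 μΩ·m = 5.87×10^-8 Ω·m
A = πr² = π(5.2300e-04 m)² = 8.593e-07 m²
R₍20₎ = ρL/A = (5.87×10^-8)(2.25)/(8.593e-07) = 0.1537 Ω
R₍893₎ = R₍20₎(1 + αΔT) = 0.1537 × (1 + 0.0049×873) = 0.8112 Ω
P = I²R = (12.1)² × 0.8112 = 119 W

119 W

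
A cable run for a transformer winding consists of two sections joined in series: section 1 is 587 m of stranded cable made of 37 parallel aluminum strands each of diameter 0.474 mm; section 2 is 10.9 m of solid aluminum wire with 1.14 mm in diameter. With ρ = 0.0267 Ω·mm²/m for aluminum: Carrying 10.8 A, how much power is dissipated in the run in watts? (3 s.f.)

ρ = 0.0267 Ω·mm²/m = 2.67×10^-8 Ω·m
Section 1: A_strand = π(2.3700e-04)² = 1.765e-07 m²; R₁ = ρL/(N·A_s) = (2.67×10^-8)(587)/(37×1.765e-07) = 2.4 Ω
Section 2: A = π(d/2)² = π(5.7000e-04 m)² = 1.021e-06 m²
R₂ = (2.67×10^-8)(10.9)/(1.021e-06) = 0.2851 Ω
R = R₁ + R₂ = 2.686 Ω
P = I²R = (10.8)² × 2.686 = 313 W

313 W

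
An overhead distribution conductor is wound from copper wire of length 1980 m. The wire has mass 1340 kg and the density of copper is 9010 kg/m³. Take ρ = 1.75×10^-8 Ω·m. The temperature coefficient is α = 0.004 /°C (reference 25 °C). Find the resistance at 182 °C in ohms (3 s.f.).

A = m/(density·L) = 1340/(9010×1980) = 7.5113e-05 m²
R = ρL/A = (1.75×10^-8)(1980)/(7.5113e-05) = 0.4613 Ω
R(182 °C) = 0.4613 × (1 + 0.004×157) = 0.751 Ω

0.751 Ω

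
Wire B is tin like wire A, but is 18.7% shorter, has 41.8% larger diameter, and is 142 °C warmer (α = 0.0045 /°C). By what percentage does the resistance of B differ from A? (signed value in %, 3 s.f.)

R ∝ ρL/d² with ρ ∝ (1+αΔT), so R_B/R_A = (1 − 18.7/100) × (1 + 41.8/100)⁻² × (1 + 0.0045×142)
= 0.813 × 0.4973 × 1.639 = 0.6627
(R_B − R_A)/R_A = 0.6627 − 1 = -33.7%

-33.7%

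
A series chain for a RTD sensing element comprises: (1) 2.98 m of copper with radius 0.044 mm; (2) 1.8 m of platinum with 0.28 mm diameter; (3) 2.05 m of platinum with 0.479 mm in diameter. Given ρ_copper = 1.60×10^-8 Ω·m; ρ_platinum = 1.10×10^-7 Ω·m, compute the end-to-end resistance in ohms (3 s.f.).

12.3 Ω

Seg 1: A = πr² = π(4.4000e-05 m)² = 6.082e-09 m²
R_1 = (1.60×10^-8)(2.98)/(6.082e-09) = 7.839 Ω
Seg 2: A = π(d/2)² = π(1.4000e-04 m)² = 6.158e-08 m²
R_2 = (1.10×10^-7)(1.8)/(6.158e-08) = 3.216 Ω
Seg 3: A = π(d/2)² = π(2.3950e-04 m)² = 1.802e-07 m²
R_3 = (1.10×10^-7)(2.05)/(1.802e-07) = 1.251 Ω
R_total = R_1 + R_2 + R_3 = 12.3 Ω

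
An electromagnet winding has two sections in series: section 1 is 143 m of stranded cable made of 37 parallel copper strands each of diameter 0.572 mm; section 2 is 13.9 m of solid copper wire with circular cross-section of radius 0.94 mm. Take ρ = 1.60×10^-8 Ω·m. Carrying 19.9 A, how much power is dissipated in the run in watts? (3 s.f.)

127 W

Section 1: A_strand = π(2.8600e-04)² = 2.570e-07 m²; R₁ = ρL/(N·A_s) = (1.60×10^-8)(143)/(37×2.570e-07) = 0.2406 Ω
Section 2: A = πr² = π(9.4000e-04 m)² = 2.776e-06 m²
R₂ = (1.60×10^-8)(13.9)/(2.776e-06) = 0.08012 Ω
R = R₁ + R₂ = 0.3208 Ω
P = I²R = (19.9)² × 0.3208 = 127 W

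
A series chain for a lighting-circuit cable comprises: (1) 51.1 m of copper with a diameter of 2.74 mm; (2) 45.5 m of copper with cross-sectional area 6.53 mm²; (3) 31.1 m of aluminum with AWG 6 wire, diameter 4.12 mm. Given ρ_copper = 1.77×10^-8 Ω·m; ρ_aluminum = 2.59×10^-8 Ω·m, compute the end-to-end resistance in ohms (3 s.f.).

0.337 Ω

Seg 1: A = π(d/2)² = π(1.3700e-03 m)² = 5.896e-06 m²
R_1 = (1.77×10^-8)(51.1)/(5.896e-06) = 0.1534 Ω
Seg 2: A = 6.53 mm² = 6.530e-06 m²
R_2 = (1.77×10^-8)(45.5)/(6.530e-06) = 0.1233 Ω
Seg 3: A = π(4.12/2 mm)² = π(2.0600e-03 m)² = 1.333e-05 m²
R_3 = (2.59×10^-8)(31.1)/(1.333e-05) = 0.06042 Ω
R_total = R_1 + R_2 + R_3 = 0.337 Ω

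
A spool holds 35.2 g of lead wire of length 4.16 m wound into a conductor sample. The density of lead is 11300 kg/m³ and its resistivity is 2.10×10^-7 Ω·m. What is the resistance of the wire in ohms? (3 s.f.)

A = m/(density·L) = 0.0352/(11300×4.16) = 7.4881e-07 m²
R = ρL/A = (2.10×10^-7)(4.16)/(7.4881e-07) = 1.17 Ω

1.17 Ω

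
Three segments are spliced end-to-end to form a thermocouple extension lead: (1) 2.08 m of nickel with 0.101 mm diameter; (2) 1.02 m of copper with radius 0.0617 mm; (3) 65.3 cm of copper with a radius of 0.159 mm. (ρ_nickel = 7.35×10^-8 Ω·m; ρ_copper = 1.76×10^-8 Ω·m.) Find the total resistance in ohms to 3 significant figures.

Seg 1: A = π(d/2)² = π(5.0500e-05 m)² = 8.012e-09 m²
R_1 = (7.35×10^-8)(2.08)/(8.012e-09) = 19.08 Ω
Seg 2: A = πr² = π(6.1700e-05 m)² = 1.196e-08 m²
R_2 = (1.76×10^-8)(1.02)/(1.196e-08) = 1.501 Ω
Seg 3: A = πr² = π(1.5900e-04 m)² = 7.942e-08 m²
R_3 = (1.76×10^-8)(0.653)/(7.942e-08) = 0.1447 Ω
R_total = R_1 + R_2 + R_3 = 20.7 Ω

20.7 Ω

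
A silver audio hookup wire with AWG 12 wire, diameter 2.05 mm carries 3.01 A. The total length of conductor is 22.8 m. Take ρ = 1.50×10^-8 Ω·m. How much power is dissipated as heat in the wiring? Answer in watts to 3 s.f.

A = π(2.05/2 mm)² = π(1.0250e-03 m)² = 3.301e-06 m²
R = ρL/A = (1.50×10^-8)(22.8)/(3.301e-06) = 0.1036 Ω
P = I²R = (3.01)² × 0.1036 = 0.939 W

0.939 W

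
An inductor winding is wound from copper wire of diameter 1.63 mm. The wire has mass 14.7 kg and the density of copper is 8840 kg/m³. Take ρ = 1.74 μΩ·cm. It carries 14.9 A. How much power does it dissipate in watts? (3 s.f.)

1480 W

ρ = 1.74 μΩ·cm = 1.74×10^-8 Ω·m
A = π(d/2)² = π(8.1500e-04 m)² = 2.0867e-06 m²
L = m/(density·A) = 14.7/(8840×2.0867e-06) = 796.9 m
R = ρL/A = (1.74×10^-8)(796.9)/(2.0867e-06) = 6.645 Ω
P = I²R = (14.9)² × 6.645 = 1480 W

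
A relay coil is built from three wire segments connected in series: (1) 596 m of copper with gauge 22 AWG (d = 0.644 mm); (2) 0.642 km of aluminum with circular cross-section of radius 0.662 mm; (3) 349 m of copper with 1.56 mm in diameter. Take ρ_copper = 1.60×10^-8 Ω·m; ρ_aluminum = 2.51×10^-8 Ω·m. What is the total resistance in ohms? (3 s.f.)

Seg 1: A = π(0.644/2 mm)² = π(3.2200e-04 m)² = 3.257e-07 m²
R_1 = (1.60×10^-8)(596)/(3.257e-07) = 29.28 Ω
Seg 2: A = πr² = π(6.6200e-04 m)² = 1.377e-06 m²
R_2 = (2.51×10^-8)(642)/(1.377e-06) = 11.7 Ω
Seg 3: A = π(d/2)² = π(7.8000e-04 m)² = 1.911e-06 m²
R_3 = (1.60×10^-8)(349)/(1.911e-06) = 2.922 Ω
R_total = R_1 + R_2 + R_3 = 43.9 Ω

43.9 Ω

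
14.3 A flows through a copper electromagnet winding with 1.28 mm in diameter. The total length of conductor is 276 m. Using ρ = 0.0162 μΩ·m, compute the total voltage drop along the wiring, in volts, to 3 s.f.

49.7 V

ρ = 0.0162 μΩ·m = 1.62×10^-8 Ω·m
A = π(d/2)² = π(6.4000e-04 m)² = 1.287e-06 m²
R = ρL/A = (1.62×10^-8)(276)/(1.287e-06) = 3.475 Ω
V = IR = 14.3 × 3.475 = 49.7 V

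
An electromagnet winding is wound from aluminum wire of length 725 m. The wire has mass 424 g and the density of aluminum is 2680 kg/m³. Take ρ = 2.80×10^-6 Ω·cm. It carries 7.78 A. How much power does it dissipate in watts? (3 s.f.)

5630 W

ρ = 2.80×10^-6 Ω·cm = 2.80×10^-8 Ω·m
A = m/(density·L) = 0.424/(2680×725) = 2.1822e-07 m²
R = ρL/A = (2.80×10^-8)(725)/(2.1822e-07) = 93.03 Ω
P = I²R = (7.78)² × 93.03 = 5630 W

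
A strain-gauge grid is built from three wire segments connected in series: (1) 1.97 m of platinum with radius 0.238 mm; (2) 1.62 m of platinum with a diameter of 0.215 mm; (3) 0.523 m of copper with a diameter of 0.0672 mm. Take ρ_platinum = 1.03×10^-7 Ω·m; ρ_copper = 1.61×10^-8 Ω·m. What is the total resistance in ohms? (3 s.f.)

8.11 Ω

Seg 1: A = πr² = π(2.3800e-04 m)² = 1.780e-07 m²
R_1 = (1.03×10^-7)(1.97)/(1.780e-07) = 1.14 Ω
Seg 2: A = π(d/2)² = π(1.0750e-04 m)² = 3.631e-08 m²
R_2 = (1.03×10^-7)(1.62)/(3.631e-08) = 4.596 Ω
Seg 3: A = π(d/2)² = π(3.3600e-05 m)² = 3.547e-09 m²
R_3 = (1.61×10^-8)(0.523)/(3.547e-09) = 2.374 Ω
R_total = R_1 + R_2 + R_3 = 8.11 Ω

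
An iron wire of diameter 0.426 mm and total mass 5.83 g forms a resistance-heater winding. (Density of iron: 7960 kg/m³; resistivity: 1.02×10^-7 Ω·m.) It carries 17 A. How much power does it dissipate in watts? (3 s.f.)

1060 W

A = π(d/2)² = π(2.1300e-04 m)² = 1.4253e-07 m²
L = m/(density·A) = 0.00583/(7960×1.4253e-07) = 5.139 m
R = ρL/A = (1.02×10^-7)(5.139)/(1.4253e-07) = 3.677 Ω
P = I²R = (17)² × 3.677 = 1060 W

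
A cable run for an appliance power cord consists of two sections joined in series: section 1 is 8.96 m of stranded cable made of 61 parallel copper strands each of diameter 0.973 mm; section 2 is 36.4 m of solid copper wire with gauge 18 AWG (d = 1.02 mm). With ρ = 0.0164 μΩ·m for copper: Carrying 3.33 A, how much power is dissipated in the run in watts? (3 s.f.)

ρ = 0.0164 μΩ·m = 1.64×10^-8 Ω·m
Section 1: A_strand = π(4.8650e-04)² = 7.436e-07 m²; R₁ = ρL/(N·A_s) = (1.64×10^-8)(8.96)/(61×7.436e-07) = 0.00324 Ω
Section 2: A = π(1.02/2 mm)² = π(5.1000e-04 m)² = 8.171e-07 m²
R₂ = (1.64×10^-8)(36.4)/(8.171e-07) = 0.7306 Ω
R = R₁ + R₂ = 0.7338 Ω
P = I²R = (3.33)² × 0.7338 = 8.14 W

8.14 W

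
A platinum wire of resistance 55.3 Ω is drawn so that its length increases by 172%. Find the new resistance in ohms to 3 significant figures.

k = 1 + 172/100 = 2.72; volume constant ⇒ A' = A/k, so R' = k²R.
R' = 7.398 × 55.3 = 409 Ω

409 Ω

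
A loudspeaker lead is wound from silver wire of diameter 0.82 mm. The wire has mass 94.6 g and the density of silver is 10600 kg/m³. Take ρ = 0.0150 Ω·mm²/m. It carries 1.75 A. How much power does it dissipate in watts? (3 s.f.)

1.47 W

ρ = 0.0150 Ω·mm²/m = 1.50×10^-8 Ω·m
A = π(d/2)² = π(4.1000e-04 m)² = 5.2810e-07 m²
L = m/(density·A) = 0.0946/(10600×5.2810e-07) = 16.9 m
R = ρL/A = (1.50×10^-8)(16.9)/(5.2810e-07) = 0.48 Ω
P = I²R = (1.75)² × 0.48 = 1.47 W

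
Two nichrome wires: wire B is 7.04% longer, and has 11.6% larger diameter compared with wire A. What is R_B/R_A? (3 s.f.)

R ∝ L/d², so R_B/R_A = (1 + 7.04/100) × (1 + 11.6/100)⁻²
= 1.07 × 0.8029 = 0.859

0.859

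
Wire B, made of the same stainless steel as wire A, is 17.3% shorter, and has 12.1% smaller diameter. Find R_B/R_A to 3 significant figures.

1.07

R ∝ L/d², so R_B/R_A = (1 − 17.3/100) × (1 − 12.1/100)⁻²
= 0.827 × 1.294 = 1.07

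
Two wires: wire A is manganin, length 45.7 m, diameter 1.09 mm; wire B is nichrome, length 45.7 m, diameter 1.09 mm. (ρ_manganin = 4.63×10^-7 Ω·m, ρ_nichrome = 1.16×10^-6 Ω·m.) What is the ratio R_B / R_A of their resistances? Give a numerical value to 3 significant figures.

R ∝ ρL/d², so R_B/R_A = (ρ_B/ρ_A)
= (1.16×10^-6/4.63×10^-7) = 2.51

2.51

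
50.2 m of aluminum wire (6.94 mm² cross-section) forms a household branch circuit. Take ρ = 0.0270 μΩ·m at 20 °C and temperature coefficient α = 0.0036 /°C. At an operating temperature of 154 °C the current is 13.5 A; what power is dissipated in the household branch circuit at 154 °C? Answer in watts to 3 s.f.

52.8 W

ρ = 0.0270 μΩ·m = 2.70×10^-8 Ω·m
A = 6.94 mm² = 6.940e-06 m²
R₍20₎ = ρL/A = (2.70×10^-8)(50.2)/(6.940e-06) = 0.1953 Ω
R₍154₎ = R₍20₎(1 + αΔT) = 0.1953 × (1 + 0.0036×134) = 0.2895 Ω
P = I²R = (13.5)² × 0.2895 = 52.8 W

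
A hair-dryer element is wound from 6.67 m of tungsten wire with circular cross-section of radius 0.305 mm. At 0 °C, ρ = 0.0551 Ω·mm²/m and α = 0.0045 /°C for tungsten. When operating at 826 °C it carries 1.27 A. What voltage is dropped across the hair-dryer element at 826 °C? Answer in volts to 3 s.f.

7.53 V

ρ = 0.0551 Ω·mm²/m = 5.51×10^-8 Ω·m
A = πr² = π(3.0500e-04 m)² = 2.922e-07 m²
R₍0₎ = ρL/A = (5.51×10^-8)(6.67)/(2.922e-07) = 1.258 Ω
R₍826₎ = R₍0₎(1 + αΔT) = 1.258 × (1 + 0.0045×826) = 5.932 Ω
V = IR = 1.27 × 5.932 = 7.53 V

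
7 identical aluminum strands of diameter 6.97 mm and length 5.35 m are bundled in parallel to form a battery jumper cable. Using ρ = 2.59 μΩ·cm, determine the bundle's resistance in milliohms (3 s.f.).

ρ = 2.59 μΩ·cm = 2.59×10^-8 Ω·m
A_strand = π(3.4850e-03 m)² = 3.816e-05 m²
R_strand = ρL/A = (2.59×10^-8)(5.35)/(3.816e-05) = 0.003632 Ω
R_total = R_strand/N = 0.003632/7 = 0.519 mΩ

0.519 mΩ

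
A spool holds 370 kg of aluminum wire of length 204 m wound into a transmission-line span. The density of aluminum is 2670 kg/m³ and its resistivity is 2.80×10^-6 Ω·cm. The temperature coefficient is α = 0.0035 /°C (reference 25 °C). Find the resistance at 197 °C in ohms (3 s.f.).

0.0135 Ω

ρ = 2.80×10^-6 Ω·cm = 2.80×10^-8 Ω·m
A = m/(density·L) = 370/(2670×204) = 6.7930e-04 m²
R = ρL/A = (2.80×10^-8)(204)/(6.7930e-04) = 0.008409 Ω
R(197 °C) = 0.008409 × (1 + 0.0035×172) = 0.0135 Ω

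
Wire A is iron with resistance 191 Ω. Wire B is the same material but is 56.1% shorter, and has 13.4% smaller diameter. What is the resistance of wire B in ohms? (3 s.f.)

R ∝ L/d², so R_B/R_A = (1 − 56.1/100) × (1 − 13.4/100)⁻²
= 0.439 × 1.333 = 0.5854
R_B = 0.5854 × 191 = 112 Ω

112 Ω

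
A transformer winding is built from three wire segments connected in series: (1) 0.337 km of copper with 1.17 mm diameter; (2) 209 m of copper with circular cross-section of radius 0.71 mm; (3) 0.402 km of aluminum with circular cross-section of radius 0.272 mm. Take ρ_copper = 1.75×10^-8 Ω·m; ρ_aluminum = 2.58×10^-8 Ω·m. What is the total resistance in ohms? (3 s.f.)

52.4 Ω

Seg 1: A = π(d/2)² = π(5.8500e-04 m)² = 1.075e-06 m²
R_1 = (1.75×10^-8)(337)/(1.075e-06) = 5.485 Ω
Seg 2: A = πr² = π(7.1000e-04 m)² = 1.584e-06 m²
R_2 = (1.75×10^-8)(209)/(1.584e-06) = 2.309 Ω
Seg 3: A = πr² = π(2.7200e-04 m)² = 2.324e-07 m²
R_3 = (2.58×10^-8)(402)/(2.324e-07) = 44.62 Ω
R_total = R_1 + R_2 + R_3 = 52.4 Ω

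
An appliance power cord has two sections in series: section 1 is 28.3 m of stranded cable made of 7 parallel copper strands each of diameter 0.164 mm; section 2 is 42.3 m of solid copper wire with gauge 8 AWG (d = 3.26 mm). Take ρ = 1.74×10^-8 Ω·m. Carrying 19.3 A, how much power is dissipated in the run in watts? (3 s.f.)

Section 1: A_strand = π(8.2000e-05)² = 2.112e-08 m²; R₁ = ρL/(N·A_s) = (1.74×10^-8)(28.3)/(7×2.112e-08) = 3.33 Ω
Section 2: A = π(3.26/2 mm)² = π(1.6300e-03 m)² = 8.347e-06 m²
R₂ = (1.74×10^-8)(42.3)/(8.347e-06) = 0.08818 Ω
R = R₁ + R₂ = 3.418 Ω
P = I²R = (19.3)² × 3.418 = 1270 W

1270 W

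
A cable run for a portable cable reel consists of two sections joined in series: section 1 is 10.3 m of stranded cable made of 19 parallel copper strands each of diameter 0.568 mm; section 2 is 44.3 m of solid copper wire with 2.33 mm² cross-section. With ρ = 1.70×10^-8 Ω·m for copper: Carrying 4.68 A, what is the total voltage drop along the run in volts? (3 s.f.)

1.68 V

Section 1: A_strand = π(2.8400e-04)² = 2.534e-07 m²; R₁ = ρL/(N·A_s) = (1.70×10^-8)(10.3)/(19×2.534e-07) = 0.03637 Ω
Section 2: A = 2.33 mm² = 2.330e-06 m²
R₂ = (1.70×10^-8)(44.3)/(2.330e-06) = 0.3232 Ω
R = R₁ + R₂ = 0.3596 Ω
V = IR = 4.68 × 0.3596 = 1.68 V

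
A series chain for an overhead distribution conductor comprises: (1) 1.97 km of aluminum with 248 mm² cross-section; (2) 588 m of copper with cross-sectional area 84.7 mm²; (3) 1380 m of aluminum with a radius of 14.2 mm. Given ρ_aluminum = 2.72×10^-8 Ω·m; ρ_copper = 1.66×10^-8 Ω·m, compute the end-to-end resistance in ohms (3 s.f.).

0.391 Ω

Seg 1: A = 248 mm² = 2.480e-04 m²
R_1 = (2.72×10^-8)(1970)/(2.480e-04) = 0.2161 Ω
Seg 2: A = 84.7 mm² = 8.470e-05 m²
R_2 = (1.66×10^-8)(588)/(8.470e-05) = 0.1152 Ω
Seg 3: A = πr² = π(1.4200e-02 m)² = 6.335e-04 m²
R_3 = (2.72×10^-8)(1380)/(6.335e-04) = 0.05925 Ω
R_total = R_1 + R_2 + R_3 = 0.391 Ω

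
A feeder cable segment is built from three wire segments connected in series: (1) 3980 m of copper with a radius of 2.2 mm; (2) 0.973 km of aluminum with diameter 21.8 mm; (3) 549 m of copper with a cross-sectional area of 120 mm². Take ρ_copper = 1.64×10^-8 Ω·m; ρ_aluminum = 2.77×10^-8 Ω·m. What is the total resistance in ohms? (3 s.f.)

4.44 Ω

Seg 1: A = πr² = π(2.2000e-03 m)² = 1.521e-05 m²
R_1 = (1.64×10^-8)(3980)/(1.521e-05) = 4.293 Ω
Seg 2: A = π(d/2)² = π(1.0900e-02 m)² = 3.733e-04 m²
R_2 = (2.77×10^-8)(973)/(3.733e-04) = 0.07221 Ω
Seg 3: A = 120 mm² = 1.200e-04 m²
R_3 = (1.64×10^-8)(549)/(1.200e-04) = 0.07503 Ω
R_total = R_1 + R_2 + R_3 = 4.44 Ω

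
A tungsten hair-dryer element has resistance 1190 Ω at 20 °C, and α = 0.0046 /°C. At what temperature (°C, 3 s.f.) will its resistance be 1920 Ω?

153 °C

R = R₀(1 + α(T − T₀)) ⇒ T = T₀ + (R/R₀ − 1)/α
T = 20 + (1920/1190 − 1)/0.0046 = 20 + (0.6134)/0.0046 = 153 °C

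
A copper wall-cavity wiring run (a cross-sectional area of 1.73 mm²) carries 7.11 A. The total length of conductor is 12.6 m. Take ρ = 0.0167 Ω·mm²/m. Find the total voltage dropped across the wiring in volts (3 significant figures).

ρ = 0.0167 Ω·mm²/m = 1.67×10^-8 Ω·m
A = 1.73 mm² = 1.730e-06 m²
R = ρL/A = (1.67×10^-8)(12.6)/(1.730e-06) = 0.1216 Ω
V = IR = 7.11 × 0.1216 = 0.865 V

0.865 V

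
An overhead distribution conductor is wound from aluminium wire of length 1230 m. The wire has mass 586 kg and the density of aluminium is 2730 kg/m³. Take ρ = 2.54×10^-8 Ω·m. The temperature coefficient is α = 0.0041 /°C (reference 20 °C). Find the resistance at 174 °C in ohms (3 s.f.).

0.292 Ω

A = m/(density·L) = 586/(2730×1230) = 1.7451e-04 m²
R = ρL/A = (2.54×10^-8)(1230)/(1.7451e-04) = 0.179 Ω
R(174 °C) = 0.179 × (1 + 0.0041×154) = 0.292 Ω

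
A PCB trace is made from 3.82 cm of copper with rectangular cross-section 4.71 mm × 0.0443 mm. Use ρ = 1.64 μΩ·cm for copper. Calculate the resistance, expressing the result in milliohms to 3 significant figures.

3.00 mΩ

ρ = 1.64 μΩ·cm = 1.64×10^-8 Ω·m
A = 4.71 × 0.0443 mm² = 0.209 mm² = 2.087e-07 m²
R = ρL/A = (1.64×10^-8)(0.0382 m)/(2.087e-07 m²) = 3.00 mΩ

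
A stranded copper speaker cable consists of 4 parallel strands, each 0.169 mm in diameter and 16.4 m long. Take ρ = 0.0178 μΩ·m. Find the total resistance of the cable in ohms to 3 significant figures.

ρ = 0.0178 μΩ·m = 1.78×10^-8 Ω·m
A_strand = π(8.4500e-05 m)² = 2.243e-08 m²
R_strand = ρL/A = (1.78×10^-8)(16.4)/(2.243e-08) = 13.01 Ω
R_total = R_strand/N = 13.01/4 = 3.25 Ω

3.25 Ω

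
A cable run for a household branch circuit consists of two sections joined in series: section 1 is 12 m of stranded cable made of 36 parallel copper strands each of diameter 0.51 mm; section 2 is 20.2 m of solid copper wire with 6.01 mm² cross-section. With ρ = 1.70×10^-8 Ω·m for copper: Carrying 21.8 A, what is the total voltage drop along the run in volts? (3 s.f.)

1.85 V

Section 1: A_strand = π(2.5500e-04)² = 2.043e-07 m²; R₁ = ρL/(N·A_s) = (1.70×10^-8)(12)/(36×2.043e-07) = 0.02774 Ω
Section 2: A = 6.01 mm² = 6.010e-06 m²
R₂ = (1.70×10^-8)(20.2)/(6.010e-06) = 0.05714 Ω
R = R₁ + R₂ = 0.08488 Ω
V = IR = 21.8 × 0.08488 = 1.85 V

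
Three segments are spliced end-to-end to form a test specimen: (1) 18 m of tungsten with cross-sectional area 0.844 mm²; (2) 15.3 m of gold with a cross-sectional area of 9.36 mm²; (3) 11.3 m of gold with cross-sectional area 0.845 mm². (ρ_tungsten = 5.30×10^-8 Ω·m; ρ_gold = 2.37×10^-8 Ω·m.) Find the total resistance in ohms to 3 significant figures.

1.49 Ω

Seg 1: A = 0.844 mm² = 8.440e-07 m²
R_1 = (5.30×10^-8)(18)/(8.440e-07) = 1.13 Ω
Seg 2: A = 9.36 mm² = 9.360e-06 m²
R_2 = (2.37×10^-8)(15.3)/(9.360e-06) = 0.03874 Ω
Seg 3: A = 0.845 mm² = 8.450e-07 m²
R_3 = (2.37×10^-8)(11.3)/(8.450e-07) = 0.3169 Ω
R_total = R_1 + R_2 + R_3 = 1.49 Ω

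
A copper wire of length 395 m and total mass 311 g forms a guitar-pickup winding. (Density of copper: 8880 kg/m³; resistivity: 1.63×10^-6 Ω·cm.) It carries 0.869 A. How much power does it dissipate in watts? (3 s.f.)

ρ = 1.63×10^-6 Ω·cm = 1.63×10^-8 Ω·m
A = m/(density·L) = 0.311/(8880×395) = 8.8665e-08 m²
R = ρL/A = (1.63×10^-8)(395)/(8.8665e-08) = 72.62 Ω
P = I²R = (0.869)² × 72.62 = 54.8 W

54.8 W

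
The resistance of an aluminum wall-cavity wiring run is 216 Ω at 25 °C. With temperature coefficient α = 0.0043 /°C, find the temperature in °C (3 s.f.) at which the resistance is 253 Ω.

64.8 °C

R = R₀(1 + α(T − T₀)) ⇒ T = T₀ + (R/R₀ − 1)/α
T = 25 + (253/216 − 1)/0.0043 = 25 + (0.1713)/0.0043 = 64.8 °C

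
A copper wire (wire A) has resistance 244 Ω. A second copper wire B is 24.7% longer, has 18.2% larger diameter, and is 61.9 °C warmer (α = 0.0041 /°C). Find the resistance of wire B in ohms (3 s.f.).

R ∝ ρL/d² with ρ ∝ (1+αΔT), so R_B/R_A = (1 + 24.7/100) × (1 + 18.2/100)⁻² × (1 + 0.0041×61.9)
= 1.247 × 0.7158 × 1.254 = 1.119
R_B = 1.119 × 244 = 273 Ω

273 Ω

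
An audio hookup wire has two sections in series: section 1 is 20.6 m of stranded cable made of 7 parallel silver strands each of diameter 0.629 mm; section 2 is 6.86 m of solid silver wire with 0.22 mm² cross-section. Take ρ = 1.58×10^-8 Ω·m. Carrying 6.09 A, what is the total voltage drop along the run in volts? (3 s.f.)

3.91 V

Section 1: A_strand = π(3.1450e-04)² = 3.107e-07 m²; R₁ = ρL/(N·A_s) = (1.58×10^-8)(20.6)/(7×3.107e-07) = 0.1496 Ω
Section 2: A = 0.22 mm² = 2.200e-07 m²
R₂ = (1.58×10^-8)(6.86)/(2.200e-07) = 0.4927 Ω
R = R₁ + R₂ = 0.6423 Ω
V = IR = 6.09 × 0.6423 = 3.91 V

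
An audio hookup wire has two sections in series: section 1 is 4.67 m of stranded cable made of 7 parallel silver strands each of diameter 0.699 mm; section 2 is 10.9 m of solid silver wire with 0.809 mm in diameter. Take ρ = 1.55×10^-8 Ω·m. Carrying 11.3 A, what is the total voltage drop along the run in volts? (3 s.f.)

Section 1: A_strand = π(3.4950e-04)² = 3.837e-07 m²; R₁ = ρL/(N·A_s) = (1.55×10^-8)(4.67)/(7×3.837e-07) = 0.02695 Ω
Section 2: A = π(d/2)² = π(4.0450e-04 m)² = 5.140e-07 m²
R₂ = (1.55×10^-8)(10.9)/(5.140e-07) = 0.3287 Ω
R = R₁ + R₂ = 0.3556 Ω
V = IR = 11.3 × 0.3556 = 4.02 V

4.02 V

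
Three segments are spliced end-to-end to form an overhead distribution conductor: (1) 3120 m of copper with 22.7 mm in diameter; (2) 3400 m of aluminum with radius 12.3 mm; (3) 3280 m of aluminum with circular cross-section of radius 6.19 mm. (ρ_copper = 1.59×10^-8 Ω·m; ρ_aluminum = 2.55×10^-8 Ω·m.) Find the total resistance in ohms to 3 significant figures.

1.00 Ω

Seg 1: A = π(d/2)² = π(1.1350e-02 m)² = 4.047e-04 m²
R_1 = (1.59×10^-8)(3120)/(4.047e-04) = 0.1226 Ω
Seg 2: A = πr² = π(1.2300e-02 m)² = 4.753e-04 m²
R_2 = (2.55×10^-8)(3400)/(4.753e-04) = 0.1824 Ω
Seg 3: A = πr² = π(6.1900e-03 m)² = 1.204e-04 m²
R_3 = (2.55×10^-8)(3280)/(1.204e-04) = 0.6948 Ω
R_total = R_1 + R_2 + R_3 = 1.00 Ω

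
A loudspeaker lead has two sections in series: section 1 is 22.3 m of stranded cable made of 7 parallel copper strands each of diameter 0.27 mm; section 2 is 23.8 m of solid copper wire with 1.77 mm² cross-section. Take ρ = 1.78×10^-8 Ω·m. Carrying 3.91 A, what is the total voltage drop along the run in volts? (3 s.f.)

4.81 V

Section 1: A_strand = π(1.3500e-04)² = 5.726e-08 m²; R₁ = ρL/(N·A_s) = (1.78×10^-8)(22.3)/(7×5.726e-08) = 0.9904 Ω
Section 2: A = 1.77 mm² = 1.770e-06 m²
R₂ = (1.78×10^-8)(23.8)/(1.770e-06) = 0.2393 Ω
R = R₁ + R₂ = 1.23 Ω
V = IR = 3.91 × 1.23 = 4.81 V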